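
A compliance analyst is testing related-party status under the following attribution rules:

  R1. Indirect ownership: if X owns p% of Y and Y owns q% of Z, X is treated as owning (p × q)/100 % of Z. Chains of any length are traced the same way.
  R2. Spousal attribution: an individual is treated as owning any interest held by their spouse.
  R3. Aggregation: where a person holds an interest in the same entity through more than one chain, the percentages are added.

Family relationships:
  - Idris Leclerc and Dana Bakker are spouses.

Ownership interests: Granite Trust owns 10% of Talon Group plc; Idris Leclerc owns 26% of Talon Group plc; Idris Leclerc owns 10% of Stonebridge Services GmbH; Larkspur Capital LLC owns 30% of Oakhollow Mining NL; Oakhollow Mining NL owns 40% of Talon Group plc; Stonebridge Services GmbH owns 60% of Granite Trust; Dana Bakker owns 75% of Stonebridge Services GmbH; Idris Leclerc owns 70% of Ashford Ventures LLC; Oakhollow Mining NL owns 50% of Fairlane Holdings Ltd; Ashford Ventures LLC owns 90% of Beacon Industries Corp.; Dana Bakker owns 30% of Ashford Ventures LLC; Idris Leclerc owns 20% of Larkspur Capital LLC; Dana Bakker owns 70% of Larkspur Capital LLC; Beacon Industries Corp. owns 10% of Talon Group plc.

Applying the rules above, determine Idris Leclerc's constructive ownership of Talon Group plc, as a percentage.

By spousal attribution (R2), Idris Leclerc is treated as also owning Dana Bakker's interest in Larkspur Capital LLC, giving 20% + 70% = 90%.
By spousal attribution (R2), Idris Leclerc is treated as also owning Dana Bakker's interest in Stonebridge Services GmbH, giving 10% + 75% = 85%.
By spousal attribution (R2), Idris Leclerc is treated as also owning Dana Bakker's interest in Ashford Ventures LLC, giving 70% + 30% = 100%.
Chain via Larkspur Capital LLC → Oakhollow Mining NL (R1): 90% × 30% × 40% = 10.8% of Talon Group plc.
Chain via Stonebridge Services GmbH → Granite Trust (R1): 85% × 60% × 10% = 5.1% of Talon Group plc.
Chain via Ashford Ventures LLC → Beacon Industries Corp. (R1): 100% × 90% × 10% = 9% of Talon Group plc.
Direct interest in Talon Group plc: 26%.
Aggregating (R3): 10.8% + 5.1% + 9% + 26% = 50.9%.

50.9%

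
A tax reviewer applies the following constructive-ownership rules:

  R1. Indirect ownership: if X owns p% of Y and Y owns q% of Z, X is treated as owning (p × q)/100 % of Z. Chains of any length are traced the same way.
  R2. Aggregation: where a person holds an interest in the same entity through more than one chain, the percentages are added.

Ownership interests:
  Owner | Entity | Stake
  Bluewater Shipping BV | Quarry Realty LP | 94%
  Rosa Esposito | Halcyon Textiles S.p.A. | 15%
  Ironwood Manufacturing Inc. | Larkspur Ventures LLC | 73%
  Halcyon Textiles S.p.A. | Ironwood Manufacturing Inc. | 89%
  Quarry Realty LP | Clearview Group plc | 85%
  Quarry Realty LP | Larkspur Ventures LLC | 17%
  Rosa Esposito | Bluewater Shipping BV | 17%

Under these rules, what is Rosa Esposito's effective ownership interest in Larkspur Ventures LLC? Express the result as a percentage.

12.4621%

Chain via Halcyon Textiles S.p.A. → Ironwood Manufacturing Inc. (R1): 15% × 89% × 73% = 9.7455% of Larkspur Ventures LLC.
Chain via Bluewater Shipping BV → Quarry Realty LP (R1): 17% × 94% × 17% = 2.7166% of Larkspur Ventures LLC.
Aggregating (R2): 9.7455% + 2.7166% = 12.4621%.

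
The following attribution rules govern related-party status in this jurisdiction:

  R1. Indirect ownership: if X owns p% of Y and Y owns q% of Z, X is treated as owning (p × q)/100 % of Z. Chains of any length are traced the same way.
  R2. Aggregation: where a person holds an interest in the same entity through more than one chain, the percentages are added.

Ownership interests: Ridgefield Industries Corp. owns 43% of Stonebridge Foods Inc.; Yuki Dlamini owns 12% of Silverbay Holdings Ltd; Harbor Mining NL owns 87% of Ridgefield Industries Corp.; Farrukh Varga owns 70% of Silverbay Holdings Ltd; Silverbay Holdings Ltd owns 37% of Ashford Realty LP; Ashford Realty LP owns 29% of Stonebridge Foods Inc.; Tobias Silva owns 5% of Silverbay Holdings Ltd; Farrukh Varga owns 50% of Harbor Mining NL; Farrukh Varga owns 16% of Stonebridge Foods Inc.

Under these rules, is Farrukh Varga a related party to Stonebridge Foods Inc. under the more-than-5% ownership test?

Chain via Harbor Mining NL → Ridgefield Industries Corp. (R1): 50% × 87% × 43% = 18.705% of Stonebridge Foods Inc.
Chain via Silverbay Holdings Ltd → Ashford Realty LP (R1): 70% × 37% × 29% = 7.511% of Stonebridge Foods Inc.
Direct interest in Stonebridge Foods Inc: 16%.
Aggregating (R2): 18.705% + 7.511% + 16% = 42.216%.
42.216% exceeds the 5% threshold, so Farrukh is a related party to Stonebridge Foods Inc.

Yes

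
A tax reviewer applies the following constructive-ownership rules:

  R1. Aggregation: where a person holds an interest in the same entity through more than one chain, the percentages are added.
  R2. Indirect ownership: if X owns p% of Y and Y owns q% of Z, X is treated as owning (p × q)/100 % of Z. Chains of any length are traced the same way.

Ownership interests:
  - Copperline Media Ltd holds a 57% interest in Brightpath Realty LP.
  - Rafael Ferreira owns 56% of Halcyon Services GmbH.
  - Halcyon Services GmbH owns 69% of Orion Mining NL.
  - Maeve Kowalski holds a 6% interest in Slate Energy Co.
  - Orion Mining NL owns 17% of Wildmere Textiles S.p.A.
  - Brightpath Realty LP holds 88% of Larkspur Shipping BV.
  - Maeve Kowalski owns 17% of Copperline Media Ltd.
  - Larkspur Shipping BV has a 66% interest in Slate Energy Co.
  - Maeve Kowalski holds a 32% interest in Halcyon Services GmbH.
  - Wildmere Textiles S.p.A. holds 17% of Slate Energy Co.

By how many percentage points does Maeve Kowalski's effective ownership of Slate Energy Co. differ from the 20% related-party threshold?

Chain via Halcyon Services GmbH → Orion Mining NL → Wildmere Textiles S.p.A. (R2): 32% × 69% × 17% × 17% = 0.638112% of Slate Energy Co.
Chain via Copperline Media Ltd → Brightpath Realty LP → Larkspur Shipping BV (R2): 17% × 57% × 88% × 66% = 5.627952% of Slate Energy Co.
Direct interest in Slate Energy Co: 6%.
Aggregating (R1): 0.638112% + 5.627952% + 6% = 12.266064%.
12.266064% falls short of the 20% threshold by 7.733936 percentage points.

7.733936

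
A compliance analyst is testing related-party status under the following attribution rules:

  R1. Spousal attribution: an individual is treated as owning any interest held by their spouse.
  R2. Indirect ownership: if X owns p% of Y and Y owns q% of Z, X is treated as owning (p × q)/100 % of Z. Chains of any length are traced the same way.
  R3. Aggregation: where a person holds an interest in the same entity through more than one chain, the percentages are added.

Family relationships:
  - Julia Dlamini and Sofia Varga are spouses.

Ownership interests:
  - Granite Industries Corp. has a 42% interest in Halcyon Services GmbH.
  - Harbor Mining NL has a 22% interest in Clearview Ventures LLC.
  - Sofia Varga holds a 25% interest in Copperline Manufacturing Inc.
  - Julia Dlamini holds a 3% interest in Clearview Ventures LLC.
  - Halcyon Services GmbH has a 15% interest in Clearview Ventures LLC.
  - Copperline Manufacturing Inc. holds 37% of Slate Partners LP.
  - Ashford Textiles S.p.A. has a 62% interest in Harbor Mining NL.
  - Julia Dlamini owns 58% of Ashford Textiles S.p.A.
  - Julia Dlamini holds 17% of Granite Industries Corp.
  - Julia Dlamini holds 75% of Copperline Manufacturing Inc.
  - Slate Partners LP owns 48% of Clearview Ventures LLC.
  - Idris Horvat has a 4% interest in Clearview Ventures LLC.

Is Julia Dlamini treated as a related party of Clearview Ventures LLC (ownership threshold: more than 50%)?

By spousal attribution (R1), Julia Dlamini is treated as also owning Sofia Varga's interest in Copperline Manufacturing Inc, giving 75% + 25% = 100%.
Chain via Ashford Textiles S.p.A. → Harbor Mining NL (R2): 58% × 62% × 22% = 7.9112% of Clearview Ventures LLC.
Chain via Granite Industries Corp. → Halcyon Services GmbH (R2): 17% × 42% × 15% = 1.071% of Clearview Ventures LLC.
Chain via Copperline Manufacturing Inc. → Slate Partners LP (R2): 100% × 37% × 48% = 17.76% of Clearview Ventures LLC.
Direct interest in Clearview Ventures LLC: 3%.
Aggregating (R3): 7.9112% + 1.071% + 17.76% + 3% = 29.7422%.
29.7422% does not exceed the 50% threshold, so Julia is not a related party to Clearview Ventures LLC.

No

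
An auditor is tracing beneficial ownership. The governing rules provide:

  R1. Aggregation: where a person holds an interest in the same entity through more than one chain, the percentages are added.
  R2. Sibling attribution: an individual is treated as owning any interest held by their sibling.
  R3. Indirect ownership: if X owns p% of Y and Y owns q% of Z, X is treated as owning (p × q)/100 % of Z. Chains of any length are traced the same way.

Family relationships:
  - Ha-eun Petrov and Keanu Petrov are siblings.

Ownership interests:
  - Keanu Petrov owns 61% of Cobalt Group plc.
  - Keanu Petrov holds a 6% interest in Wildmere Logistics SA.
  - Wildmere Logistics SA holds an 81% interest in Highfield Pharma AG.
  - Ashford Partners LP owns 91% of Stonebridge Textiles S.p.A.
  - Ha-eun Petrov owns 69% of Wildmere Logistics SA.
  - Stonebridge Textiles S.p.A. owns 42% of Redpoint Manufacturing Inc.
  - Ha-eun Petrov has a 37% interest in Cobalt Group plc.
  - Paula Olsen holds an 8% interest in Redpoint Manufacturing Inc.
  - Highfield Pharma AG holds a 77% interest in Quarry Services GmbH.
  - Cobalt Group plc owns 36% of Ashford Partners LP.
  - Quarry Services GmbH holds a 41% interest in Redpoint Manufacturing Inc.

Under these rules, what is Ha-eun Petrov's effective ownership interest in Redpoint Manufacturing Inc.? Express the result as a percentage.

By sibling attribution (R2), Ha-eun Petrov is treated as also owning Keanu Petrov's interest in Cobalt Group plc, giving 37% + 61% = 98%.
By sibling attribution (R2), Ha-eun Petrov is treated as also owning Keanu Petrov's interest in Wildmere Logistics SA, giving 69% + 6% = 75%.
Chain via Cobalt Group plc → Ashford Partners LP → Stonebridge Textiles S.p.A. (R3): 98% × 36% × 91% × 42% = 13.484016% of Redpoint Manufacturing Inc.
Chain via Wildmere Logistics SA → Highfield Pharma AG → Quarry Services GmbH (R3): 75% × 81% × 77% × 41% = 19.178775% of Redpoint Manufacturing Inc.
Aggregating (R1): 13.484016% + 19.178775% = 32.662791%.

32.662791%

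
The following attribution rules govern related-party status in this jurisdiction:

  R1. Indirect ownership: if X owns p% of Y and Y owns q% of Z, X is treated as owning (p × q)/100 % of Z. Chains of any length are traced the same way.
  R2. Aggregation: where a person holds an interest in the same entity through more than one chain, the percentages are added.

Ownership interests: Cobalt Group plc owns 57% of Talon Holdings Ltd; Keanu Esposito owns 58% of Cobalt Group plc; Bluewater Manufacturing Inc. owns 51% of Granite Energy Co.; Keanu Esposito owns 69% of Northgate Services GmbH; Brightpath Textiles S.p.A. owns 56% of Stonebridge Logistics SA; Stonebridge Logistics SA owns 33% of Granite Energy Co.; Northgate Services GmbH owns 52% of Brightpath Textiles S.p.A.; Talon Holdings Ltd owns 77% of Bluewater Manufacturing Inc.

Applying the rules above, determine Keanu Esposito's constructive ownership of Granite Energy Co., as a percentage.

19.613286%

Chain via Northgate Services GmbH → Brightpath Textiles S.p.A. → Stonebridge Logistics SA (R1): 69% × 52% × 56% × 33% = 6.630624% of Granite Energy Co.
Chain via Cobalt Group plc → Talon Holdings Ltd → Bluewater Manufacturing Inc. (R1): 58% × 57% × 77% × 51% = 12.982662% of Granite Energy Co.
Aggregating (R2): 6.630624% + 12.982662% = 19.613286%.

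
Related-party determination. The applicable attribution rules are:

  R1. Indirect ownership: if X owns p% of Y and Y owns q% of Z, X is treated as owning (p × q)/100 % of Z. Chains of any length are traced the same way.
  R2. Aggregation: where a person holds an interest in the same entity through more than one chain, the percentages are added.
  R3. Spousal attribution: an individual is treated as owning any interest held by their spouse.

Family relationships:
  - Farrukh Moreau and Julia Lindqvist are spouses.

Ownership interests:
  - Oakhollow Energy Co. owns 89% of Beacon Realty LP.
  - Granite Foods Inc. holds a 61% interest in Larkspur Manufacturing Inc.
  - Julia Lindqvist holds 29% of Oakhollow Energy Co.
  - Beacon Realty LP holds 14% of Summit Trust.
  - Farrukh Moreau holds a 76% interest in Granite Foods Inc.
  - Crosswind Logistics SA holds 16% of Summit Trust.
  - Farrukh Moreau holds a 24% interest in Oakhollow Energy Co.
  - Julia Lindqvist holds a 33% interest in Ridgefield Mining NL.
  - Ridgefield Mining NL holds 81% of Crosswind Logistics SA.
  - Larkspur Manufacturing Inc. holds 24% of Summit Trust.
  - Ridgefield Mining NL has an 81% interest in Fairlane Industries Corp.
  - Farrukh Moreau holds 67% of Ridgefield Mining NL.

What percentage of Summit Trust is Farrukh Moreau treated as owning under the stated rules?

By spousal attribution (R3), Farrukh Moreau is treated as also owning Julia Lindqvist's interest in Oakhollow Energy Co, giving 24% + 29% = 53%.
By spousal attribution (R3), Farrukh Moreau is treated as also owning Julia Lindqvist's interest in Ridgefield Mining NL, giving 67% + 33% = 100%.
Chain via Oakhollow Energy Co. → Beacon Realty LP (R1): 53% × 89% × 14% = 6.6038% of Summit Trust.
Chain via Ridgefield Mining NL → Crosswind Logistics SA (R1): 100% × 81% × 16% = 12.96% of Summit Trust.
Chain via Granite Foods Inc. → Larkspur Manufacturing Inc. (R1): 76% × 61% × 24% = 11.1264% of Summit Trust.
Aggregating (R2): 6.6038% + 12.96% + 11.1264% = 30.6902%.

30.6902%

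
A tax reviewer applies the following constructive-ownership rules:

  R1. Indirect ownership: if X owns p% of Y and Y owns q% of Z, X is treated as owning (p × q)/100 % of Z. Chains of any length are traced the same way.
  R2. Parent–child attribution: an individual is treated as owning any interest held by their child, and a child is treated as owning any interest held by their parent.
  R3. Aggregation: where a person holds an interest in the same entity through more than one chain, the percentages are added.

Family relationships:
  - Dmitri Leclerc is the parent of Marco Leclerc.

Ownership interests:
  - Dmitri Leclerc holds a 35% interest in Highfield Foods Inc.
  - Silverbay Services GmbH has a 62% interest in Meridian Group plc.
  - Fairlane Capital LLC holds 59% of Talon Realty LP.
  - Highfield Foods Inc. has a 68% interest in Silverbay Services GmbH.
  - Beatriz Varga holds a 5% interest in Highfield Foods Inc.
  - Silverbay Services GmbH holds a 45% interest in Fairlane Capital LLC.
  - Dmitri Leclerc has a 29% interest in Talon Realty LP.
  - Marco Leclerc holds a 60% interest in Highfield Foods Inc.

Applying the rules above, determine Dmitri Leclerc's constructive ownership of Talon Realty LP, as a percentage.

By parent–child attribution (R2), Dmitri Leclerc is treated as also owning Marco Leclerc's interest in Highfield Foods Inc, giving 35% + 60% = 95%.
Chain via Highfield Foods Inc. → Silverbay Services GmbH → Fairlane Capital LLC (R1): 95% × 68% × 45% × 59% = 17.1513% of Talon Realty LP.
Direct interest in Talon Realty LP: 29%.
Aggregating (R3): 17.1513% + 29% = 46.1513%.

46.1513%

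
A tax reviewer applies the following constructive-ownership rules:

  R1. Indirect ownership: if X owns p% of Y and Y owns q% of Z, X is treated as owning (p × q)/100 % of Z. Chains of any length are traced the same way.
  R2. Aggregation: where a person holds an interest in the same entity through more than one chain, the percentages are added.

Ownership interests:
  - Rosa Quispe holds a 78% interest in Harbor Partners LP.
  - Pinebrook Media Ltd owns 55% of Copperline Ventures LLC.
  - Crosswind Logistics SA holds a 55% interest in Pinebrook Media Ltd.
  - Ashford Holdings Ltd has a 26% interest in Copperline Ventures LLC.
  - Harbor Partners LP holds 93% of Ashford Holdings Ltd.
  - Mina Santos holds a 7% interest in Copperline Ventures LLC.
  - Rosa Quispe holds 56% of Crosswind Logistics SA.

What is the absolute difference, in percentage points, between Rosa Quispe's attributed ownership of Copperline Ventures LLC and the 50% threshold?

14.1996

Chain via Crosswind Logistics SA → Pinebrook Media Ltd (R1): 56% × 55% × 55% = 16.94% of Copperline Ventures LLC.
Chain via Harbor Partners LP → Ashford Holdings Ltd (R1): 78% × 93% × 26% = 18.8604% of Copperline Ventures LLC.
Aggregating (R2): 16.94% + 18.8604% = 35.8004%.
35.8004% falls short of the 50% threshold by 14.1996 percentage points.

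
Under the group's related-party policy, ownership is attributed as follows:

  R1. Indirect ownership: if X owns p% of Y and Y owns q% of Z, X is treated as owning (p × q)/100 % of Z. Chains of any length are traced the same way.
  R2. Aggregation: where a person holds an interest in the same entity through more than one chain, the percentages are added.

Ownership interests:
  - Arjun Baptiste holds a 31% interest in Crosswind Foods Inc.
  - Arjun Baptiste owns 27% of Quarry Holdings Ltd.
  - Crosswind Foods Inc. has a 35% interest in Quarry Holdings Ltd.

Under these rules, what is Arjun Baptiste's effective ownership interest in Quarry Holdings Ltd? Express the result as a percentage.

Chain via Crosswind Foods Inc. (R1): 31% × 35% = 10.85% of Quarry Holdings Ltd.
Direct interest in Quarry Holdings Ltd: 27%.
Aggregating (R2): 10.85% + 27% = 37.85%.

37.85%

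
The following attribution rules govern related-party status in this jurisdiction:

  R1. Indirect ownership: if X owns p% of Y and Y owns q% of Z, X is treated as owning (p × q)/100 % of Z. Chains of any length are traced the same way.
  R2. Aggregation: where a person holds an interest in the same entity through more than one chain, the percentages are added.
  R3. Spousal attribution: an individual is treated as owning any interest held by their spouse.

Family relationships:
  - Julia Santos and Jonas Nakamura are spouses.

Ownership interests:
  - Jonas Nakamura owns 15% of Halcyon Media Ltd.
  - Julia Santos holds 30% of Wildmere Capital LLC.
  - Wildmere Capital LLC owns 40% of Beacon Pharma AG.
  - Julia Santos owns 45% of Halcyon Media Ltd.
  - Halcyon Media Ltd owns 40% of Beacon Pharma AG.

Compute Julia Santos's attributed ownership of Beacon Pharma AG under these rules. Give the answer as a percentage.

By spousal attribution (R3), Julia Santos is treated as also owning Jonas Nakamura's interest in Halcyon Media Ltd, giving 45% + 15% = 60%.
Chain via Wildmere Capital LLC (R1): 30% × 40% = 12% of Beacon Pharma AG.
Chain via Halcyon Media Ltd (R1): 60% × 40% = 24% of Beacon Pharma AG.
Aggregating (R2): 12% + 24% = 36%.

36%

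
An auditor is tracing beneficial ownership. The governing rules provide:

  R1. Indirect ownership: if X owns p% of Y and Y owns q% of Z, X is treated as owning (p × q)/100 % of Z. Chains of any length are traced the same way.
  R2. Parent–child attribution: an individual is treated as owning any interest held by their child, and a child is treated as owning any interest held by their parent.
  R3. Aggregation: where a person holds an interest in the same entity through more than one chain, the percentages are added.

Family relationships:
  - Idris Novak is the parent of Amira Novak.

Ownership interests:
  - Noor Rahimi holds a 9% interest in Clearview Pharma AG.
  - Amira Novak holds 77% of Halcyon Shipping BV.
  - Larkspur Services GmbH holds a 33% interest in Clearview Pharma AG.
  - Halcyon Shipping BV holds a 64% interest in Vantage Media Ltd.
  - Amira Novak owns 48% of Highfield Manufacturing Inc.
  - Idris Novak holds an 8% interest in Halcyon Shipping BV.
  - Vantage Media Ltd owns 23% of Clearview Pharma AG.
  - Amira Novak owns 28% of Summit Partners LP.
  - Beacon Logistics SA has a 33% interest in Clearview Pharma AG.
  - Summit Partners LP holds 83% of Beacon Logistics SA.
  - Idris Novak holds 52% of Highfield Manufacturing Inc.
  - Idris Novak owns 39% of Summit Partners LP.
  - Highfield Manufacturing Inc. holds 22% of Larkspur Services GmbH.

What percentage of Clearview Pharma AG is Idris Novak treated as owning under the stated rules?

38.1233%

By parent–child attribution (R2), Idris Novak is treated as also owning Amira Novak's interest in Summit Partners LP, giving 39% + 28% = 67%.
By parent–child attribution (R2), Idris Novak is treated as also owning Amira Novak's interest in Highfield Manufacturing Inc, giving 52% + 48% = 100%.
By parent–child attribution (R2), Idris Novak is treated as also owning Amira Novak's interest in Halcyon Shipping BV, giving 8% + 77% = 85%.
Chain via Summit Partners LP → Beacon Logistics SA (R1): 67% × 83% × 33% = 18.3513% of Clearview Pharma AG.
Chain via Highfield Manufacturing Inc. → Larkspur Services GmbH (R1): 100% × 22% × 33% = 7.26% of Clearview Pharma AG.
Chain via Halcyon Shipping BV → Vantage Media Ltd (R1): 85% × 64% × 23% = 12.512% of Clearview Pharma AG.
Aggregating (R3): 18.3513% + 7.26% + 12.512% = 38.1233%.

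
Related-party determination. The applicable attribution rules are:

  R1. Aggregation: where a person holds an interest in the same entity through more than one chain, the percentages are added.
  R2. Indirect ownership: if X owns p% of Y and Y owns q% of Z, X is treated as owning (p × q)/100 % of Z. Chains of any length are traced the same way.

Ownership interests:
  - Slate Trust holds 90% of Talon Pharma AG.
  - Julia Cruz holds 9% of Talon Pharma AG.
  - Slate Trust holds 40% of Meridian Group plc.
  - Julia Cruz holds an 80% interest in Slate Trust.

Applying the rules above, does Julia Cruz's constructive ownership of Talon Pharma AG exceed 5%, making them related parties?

Yes

Chain via Slate Trust (R2): 80% × 90% = 72% of Talon Pharma AG.
Direct interest in Talon Pharma AG: 9%.
Aggregating (R1): 72% + 9% = 81%.
81% exceeds the 5% threshold, so Julia is a related party to Talon Pharma AG.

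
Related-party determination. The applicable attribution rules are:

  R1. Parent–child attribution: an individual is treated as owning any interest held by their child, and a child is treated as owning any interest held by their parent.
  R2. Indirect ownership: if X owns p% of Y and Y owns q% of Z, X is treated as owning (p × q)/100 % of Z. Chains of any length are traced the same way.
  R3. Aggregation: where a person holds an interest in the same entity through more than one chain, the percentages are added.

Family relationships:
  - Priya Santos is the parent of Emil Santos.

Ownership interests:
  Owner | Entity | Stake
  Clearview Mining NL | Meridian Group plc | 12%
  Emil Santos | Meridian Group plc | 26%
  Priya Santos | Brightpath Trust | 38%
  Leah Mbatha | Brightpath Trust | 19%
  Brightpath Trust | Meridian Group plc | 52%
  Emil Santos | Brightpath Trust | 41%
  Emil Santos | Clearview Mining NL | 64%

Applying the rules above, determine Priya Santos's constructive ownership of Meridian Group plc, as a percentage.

74.76%

By parent–child attribution (R1), Priya Santos is treated as also owning Emil Santos's interest in Brightpath Trust, giving 38% + 41% = 79%.
By parent–child attribution (R1), Priya Santos is treated as owning Emil Santos's 64% interest in Clearview Mining NL.
By parent–child attribution (R1), Priya Santos is treated as owning Emil Santos's 26% interest in Meridian Group plc.
Chain via Brightpath Trust (R2): 79% × 52% = 41.08% of Meridian Group plc.
Chain via Clearview Mining NL (R2): 64% × 12% = 7.68% of Meridian Group plc.
Direct interest in Meridian Group plc: 26%.
Aggregating (R3): 41.08% + 7.68% + 26% = 74.76%.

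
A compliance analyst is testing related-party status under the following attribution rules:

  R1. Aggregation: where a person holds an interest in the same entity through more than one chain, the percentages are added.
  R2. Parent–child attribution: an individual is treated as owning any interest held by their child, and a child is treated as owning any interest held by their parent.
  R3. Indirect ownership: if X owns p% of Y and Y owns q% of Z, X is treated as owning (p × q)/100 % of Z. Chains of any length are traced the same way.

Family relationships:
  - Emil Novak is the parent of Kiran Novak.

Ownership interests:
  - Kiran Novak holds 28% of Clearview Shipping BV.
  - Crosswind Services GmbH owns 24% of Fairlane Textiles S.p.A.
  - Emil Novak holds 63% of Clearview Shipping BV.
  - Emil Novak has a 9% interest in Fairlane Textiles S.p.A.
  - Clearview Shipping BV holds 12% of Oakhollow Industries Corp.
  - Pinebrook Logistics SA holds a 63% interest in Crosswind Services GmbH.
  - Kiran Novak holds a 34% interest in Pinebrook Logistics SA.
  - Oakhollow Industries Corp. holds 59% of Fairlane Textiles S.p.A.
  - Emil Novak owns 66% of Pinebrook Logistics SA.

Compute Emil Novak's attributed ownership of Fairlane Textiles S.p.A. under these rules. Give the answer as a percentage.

30.5628%

By parent–child attribution (R2), Emil Novak is treated as also owning Kiran Novak's interest in Pinebrook Logistics SA, giving 66% + 34% = 100%.
By parent–child attribution (R2), Emil Novak is treated as also owning Kiran Novak's interest in Clearview Shipping BV, giving 63% + 28% = 91%.
Chain via Pinebrook Logistics SA → Crosswind Services GmbH (R3): 100% × 63% × 24% = 15.12% of Fairlane Textiles S.p.A.
Chain via Clearview Shipping BV → Oakhollow Industries Corp. (R3): 91% × 12% × 59% = 6.4428% of Fairlane Textiles S.p.A.
Direct interest in Fairlane Textiles S.p.A: 9%.
Aggregating (R1): 15.12% + 6.4428% + 9% = 30.5628%.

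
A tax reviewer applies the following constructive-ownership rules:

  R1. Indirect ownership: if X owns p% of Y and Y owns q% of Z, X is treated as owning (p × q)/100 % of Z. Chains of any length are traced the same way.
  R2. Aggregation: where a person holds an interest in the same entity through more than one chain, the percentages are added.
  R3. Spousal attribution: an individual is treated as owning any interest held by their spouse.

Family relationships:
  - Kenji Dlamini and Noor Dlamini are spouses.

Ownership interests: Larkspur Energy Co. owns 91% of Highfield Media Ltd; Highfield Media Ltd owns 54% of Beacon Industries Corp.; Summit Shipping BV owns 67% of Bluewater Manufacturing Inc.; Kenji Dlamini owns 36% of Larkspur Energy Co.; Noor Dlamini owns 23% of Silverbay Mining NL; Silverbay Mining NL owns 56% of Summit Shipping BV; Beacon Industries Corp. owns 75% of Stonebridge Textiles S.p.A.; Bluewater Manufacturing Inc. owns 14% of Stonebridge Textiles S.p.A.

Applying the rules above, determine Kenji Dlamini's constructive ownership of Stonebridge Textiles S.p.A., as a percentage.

14.475944%

By spousal attribution (R3), Kenji Dlamini is treated as owning Noor Dlamini's 23% interest in Silverbay Mining NL.
Chain via Larkspur Energy Co. → Highfield Media Ltd → Beacon Industries Corp. (R1): 36% × 91% × 54% × 75% = 13.2678% of Stonebridge Textiles S.p.A.
Chain via Silverbay Mining NL → Summit Shipping BV → Bluewater Manufacturing Inc. (R1): 23% × 56% × 67% × 14% = 1.208144% of Stonebridge Textiles S.p.A.
Aggregating (R2): 13.2678% + 1.208144% = 14.475944%.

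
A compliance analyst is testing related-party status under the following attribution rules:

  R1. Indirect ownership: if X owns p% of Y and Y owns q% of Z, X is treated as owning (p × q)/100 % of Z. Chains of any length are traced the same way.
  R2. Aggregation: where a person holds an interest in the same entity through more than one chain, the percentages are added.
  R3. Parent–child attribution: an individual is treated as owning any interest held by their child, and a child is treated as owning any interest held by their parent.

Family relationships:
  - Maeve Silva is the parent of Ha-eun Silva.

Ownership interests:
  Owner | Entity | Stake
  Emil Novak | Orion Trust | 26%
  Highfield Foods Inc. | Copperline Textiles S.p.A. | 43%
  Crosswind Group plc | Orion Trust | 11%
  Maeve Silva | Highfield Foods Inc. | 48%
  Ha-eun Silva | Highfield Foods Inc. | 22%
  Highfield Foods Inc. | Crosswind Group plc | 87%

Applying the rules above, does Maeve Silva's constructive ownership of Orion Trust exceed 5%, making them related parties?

By parent–child attribution (R3), Maeve Silva is treated as also owning Ha-eun Silva's interest in Highfield Foods Inc, giving 48% + 22% = 70%.
Chain via Highfield Foods Inc. → Crosswind Group plc (R1): 70% × 87% × 11% = 6.699% of Orion Trust.
6.699% exceeds the 5% threshold, so Maeve is a related party to Orion Trust.

Yes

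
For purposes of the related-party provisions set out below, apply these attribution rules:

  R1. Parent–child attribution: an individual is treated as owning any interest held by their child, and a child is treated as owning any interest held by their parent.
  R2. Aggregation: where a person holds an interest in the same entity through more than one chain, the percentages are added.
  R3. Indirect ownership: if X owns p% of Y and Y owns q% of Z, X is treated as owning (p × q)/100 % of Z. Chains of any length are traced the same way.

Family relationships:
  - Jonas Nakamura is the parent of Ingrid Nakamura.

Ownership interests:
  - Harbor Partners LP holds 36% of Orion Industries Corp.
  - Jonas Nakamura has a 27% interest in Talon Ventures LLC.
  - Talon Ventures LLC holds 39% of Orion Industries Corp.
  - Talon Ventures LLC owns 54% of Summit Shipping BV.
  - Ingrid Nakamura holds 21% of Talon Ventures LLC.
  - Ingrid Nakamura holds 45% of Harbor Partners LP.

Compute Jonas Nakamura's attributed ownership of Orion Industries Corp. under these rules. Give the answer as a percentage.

By parent–child attribution (R1), Jonas Nakamura is treated as also owning Ingrid Nakamura's interest in Talon Ventures LLC, giving 27% + 21% = 48%.
By parent–child attribution (R1), Jonas Nakamura is treated as owning Ingrid Nakamura's 45% interest in Harbor Partners LP.
Chain via Talon Ventures LLC (R3): 48% × 39% = 18.72% of Orion Industries Corp.
Chain via Harbor Partners LP (R3): 45% × 36% = 16.2% of Orion Industries Corp.
Aggregating (R2): 18.72% + 16.2% = 34.92%.

34.92%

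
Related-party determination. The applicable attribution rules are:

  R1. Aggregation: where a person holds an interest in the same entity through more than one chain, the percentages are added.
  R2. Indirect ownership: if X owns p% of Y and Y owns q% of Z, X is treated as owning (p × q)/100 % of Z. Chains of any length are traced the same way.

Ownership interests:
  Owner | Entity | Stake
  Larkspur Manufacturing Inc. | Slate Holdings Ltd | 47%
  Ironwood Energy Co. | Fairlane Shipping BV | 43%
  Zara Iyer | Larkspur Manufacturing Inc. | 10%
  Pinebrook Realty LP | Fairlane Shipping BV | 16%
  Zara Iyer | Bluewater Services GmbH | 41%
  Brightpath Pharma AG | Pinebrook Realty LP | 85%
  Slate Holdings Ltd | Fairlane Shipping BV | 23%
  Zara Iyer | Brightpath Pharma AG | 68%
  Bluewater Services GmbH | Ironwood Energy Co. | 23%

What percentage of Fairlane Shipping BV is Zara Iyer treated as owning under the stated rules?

14.3839%

Chain via Bluewater Services GmbH → Ironwood Energy Co. (R2): 41% × 23% × 43% = 4.0549% of Fairlane Shipping BV.
Chain via Larkspur Manufacturing Inc. → Slate Holdings Ltd (R2): 10% × 47% × 23% = 1.081% of Fairlane Shipping BV.
Chain via Brightpath Pharma AG → Pinebrook Realty LP (R2): 68% × 85% × 16% = 9.248% of Fairlane Shipping BV.
Aggregating (R1): 4.0549% + 1.081% + 9.248% = 14.3839%.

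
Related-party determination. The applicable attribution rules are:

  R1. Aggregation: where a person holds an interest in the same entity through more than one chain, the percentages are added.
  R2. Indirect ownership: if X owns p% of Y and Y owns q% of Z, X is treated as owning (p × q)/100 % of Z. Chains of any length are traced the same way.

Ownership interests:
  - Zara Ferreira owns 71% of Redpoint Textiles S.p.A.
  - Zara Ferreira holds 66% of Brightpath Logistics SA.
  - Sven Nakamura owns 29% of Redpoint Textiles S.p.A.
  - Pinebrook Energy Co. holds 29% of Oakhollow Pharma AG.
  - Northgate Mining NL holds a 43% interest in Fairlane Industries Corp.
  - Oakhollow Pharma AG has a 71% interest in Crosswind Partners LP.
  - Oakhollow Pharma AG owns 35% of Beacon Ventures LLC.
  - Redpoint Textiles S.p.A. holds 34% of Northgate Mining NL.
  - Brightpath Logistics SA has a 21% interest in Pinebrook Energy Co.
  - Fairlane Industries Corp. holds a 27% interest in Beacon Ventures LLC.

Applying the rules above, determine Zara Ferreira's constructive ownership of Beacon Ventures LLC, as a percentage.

Chain via Brightpath Logistics SA → Pinebrook Energy Co. → Oakhollow Pharma AG (R2): 66% × 21% × 29% × 35% = 1.40679% of Beacon Ventures LLC.
Chain via Redpoint Textiles S.p.A. → Northgate Mining NL → Fairlane Industries Corp. (R2): 71% × 34% × 43% × 27% = 2.802654% of Beacon Ventures LLC.
Aggregating (R1): 1.40679% + 2.802654% = 4.209444%.

4.209444%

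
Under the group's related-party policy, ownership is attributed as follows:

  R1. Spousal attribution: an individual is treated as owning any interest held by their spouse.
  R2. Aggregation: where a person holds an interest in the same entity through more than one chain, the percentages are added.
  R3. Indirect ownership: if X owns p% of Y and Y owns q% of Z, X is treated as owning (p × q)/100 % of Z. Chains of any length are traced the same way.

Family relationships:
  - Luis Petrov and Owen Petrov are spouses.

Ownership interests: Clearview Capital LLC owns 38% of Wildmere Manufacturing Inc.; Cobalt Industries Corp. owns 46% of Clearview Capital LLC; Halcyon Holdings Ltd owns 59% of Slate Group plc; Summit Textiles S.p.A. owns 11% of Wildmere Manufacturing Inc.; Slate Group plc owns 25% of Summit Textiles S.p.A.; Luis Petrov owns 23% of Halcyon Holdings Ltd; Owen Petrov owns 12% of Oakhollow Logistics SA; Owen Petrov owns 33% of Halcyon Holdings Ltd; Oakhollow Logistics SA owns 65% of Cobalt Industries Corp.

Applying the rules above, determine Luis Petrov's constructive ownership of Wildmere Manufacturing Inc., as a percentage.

2.27204%

By spousal attribution (R1), Luis Petrov is treated as also owning Owen Petrov's interest in Halcyon Holdings Ltd, giving 23% + 33% = 56%.
By spousal attribution (R1), Luis Petrov is treated as owning Owen Petrov's 12% interest in Oakhollow Logistics SA.
Chain via Halcyon Holdings Ltd → Slate Group plc → Summit Textiles S.p.A. (R3): 56% × 59% × 25% × 11% = 0.9086% of Wildmere Manufacturing Inc.
Chain via Oakhollow Logistics SA → Cobalt Industries Corp. → Clearview Capital LLC (R3): 12% × 65% × 46% × 38% = 1.36344% of Wildmere Manufacturing Inc.
Aggregating (R2): 0.9086% + 1.36344% = 2.27204%.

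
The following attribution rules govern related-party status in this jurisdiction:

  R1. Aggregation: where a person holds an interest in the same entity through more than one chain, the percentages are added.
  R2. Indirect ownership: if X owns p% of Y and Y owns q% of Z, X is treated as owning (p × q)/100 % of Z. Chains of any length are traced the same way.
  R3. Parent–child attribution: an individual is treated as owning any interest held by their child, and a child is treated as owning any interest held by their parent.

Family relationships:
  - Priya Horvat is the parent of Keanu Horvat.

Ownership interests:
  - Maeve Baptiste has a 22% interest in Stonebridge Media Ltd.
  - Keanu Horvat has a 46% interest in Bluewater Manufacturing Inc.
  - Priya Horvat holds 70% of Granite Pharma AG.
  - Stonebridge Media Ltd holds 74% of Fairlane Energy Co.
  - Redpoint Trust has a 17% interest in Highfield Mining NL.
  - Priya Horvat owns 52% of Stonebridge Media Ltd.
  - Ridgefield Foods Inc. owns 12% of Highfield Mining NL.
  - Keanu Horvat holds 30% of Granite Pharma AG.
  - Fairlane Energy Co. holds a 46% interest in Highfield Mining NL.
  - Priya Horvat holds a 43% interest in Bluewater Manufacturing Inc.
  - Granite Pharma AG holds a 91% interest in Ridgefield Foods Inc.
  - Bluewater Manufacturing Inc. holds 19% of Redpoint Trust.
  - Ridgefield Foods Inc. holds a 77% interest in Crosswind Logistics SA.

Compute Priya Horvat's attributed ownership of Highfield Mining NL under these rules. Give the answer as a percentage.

By parent–child attribution (R3), Priya Horvat is treated as also owning Keanu Horvat's interest in Bluewater Manufacturing Inc, giving 43% + 46% = 89%.
By parent–child attribution (R3), Priya Horvat is treated as also owning Keanu Horvat's interest in Granite Pharma AG, giving 70% + 30% = 100%.
Chain via Bluewater Manufacturing Inc. → Redpoint Trust (R2): 89% × 19% × 17% = 2.8747% of Highfield Mining NL.
Chain via Stonebridge Media Ltd → Fairlane Energy Co. (R2): 52% × 74% × 46% = 17.7008% of Highfield Mining NL.
Chain via Granite Pharma AG → Ridgefield Foods Inc. (R2): 100% × 91% × 12% = 10.92% of Highfield Mining NL.
Aggregating (R1): 2.8747% + 17.7008% + 10.92% = 31.4955%.

31.4955%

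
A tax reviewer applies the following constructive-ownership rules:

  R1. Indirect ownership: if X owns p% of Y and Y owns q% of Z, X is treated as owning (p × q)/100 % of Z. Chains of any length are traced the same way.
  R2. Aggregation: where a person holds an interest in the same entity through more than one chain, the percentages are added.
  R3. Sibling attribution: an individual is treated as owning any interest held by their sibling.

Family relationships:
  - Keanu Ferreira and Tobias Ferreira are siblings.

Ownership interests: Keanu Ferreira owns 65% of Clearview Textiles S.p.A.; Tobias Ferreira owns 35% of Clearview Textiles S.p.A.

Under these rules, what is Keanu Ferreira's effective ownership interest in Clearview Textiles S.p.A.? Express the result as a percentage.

100%

By sibling attribution (R3), Keanu Ferreira is treated as also owning Tobias Ferreira's interest in Clearview Textiles S.p.A, giving 65% + 35% = 100%.
Direct interest in Clearview Textiles S.p.A: 100%.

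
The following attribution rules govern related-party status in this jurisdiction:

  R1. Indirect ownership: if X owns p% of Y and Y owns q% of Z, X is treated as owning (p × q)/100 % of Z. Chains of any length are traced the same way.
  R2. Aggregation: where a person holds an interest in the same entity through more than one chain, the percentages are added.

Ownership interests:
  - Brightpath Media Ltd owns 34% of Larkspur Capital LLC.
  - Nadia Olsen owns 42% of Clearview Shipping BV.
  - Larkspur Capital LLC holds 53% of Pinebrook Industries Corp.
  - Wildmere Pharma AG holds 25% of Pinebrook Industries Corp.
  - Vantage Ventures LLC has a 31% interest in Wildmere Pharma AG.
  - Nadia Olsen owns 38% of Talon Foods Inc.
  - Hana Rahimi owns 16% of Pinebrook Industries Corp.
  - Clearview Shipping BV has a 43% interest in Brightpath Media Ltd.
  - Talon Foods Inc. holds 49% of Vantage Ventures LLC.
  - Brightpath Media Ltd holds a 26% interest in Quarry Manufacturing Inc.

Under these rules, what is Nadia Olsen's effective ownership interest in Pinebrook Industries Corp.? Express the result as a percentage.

Chain via Clearview Shipping BV → Brightpath Media Ltd → Larkspur Capital LLC (R1): 42% × 43% × 34% × 53% = 3.254412% of Pinebrook Industries Corp.
Chain via Talon Foods Inc. → Vantage Ventures LLC → Wildmere Pharma AG (R1): 38% × 49% × 31% × 25% = 1.44305% of Pinebrook Industries Corp.
Aggregating (R2): 3.254412% + 1.44305% = 4.697462%.

4.697462%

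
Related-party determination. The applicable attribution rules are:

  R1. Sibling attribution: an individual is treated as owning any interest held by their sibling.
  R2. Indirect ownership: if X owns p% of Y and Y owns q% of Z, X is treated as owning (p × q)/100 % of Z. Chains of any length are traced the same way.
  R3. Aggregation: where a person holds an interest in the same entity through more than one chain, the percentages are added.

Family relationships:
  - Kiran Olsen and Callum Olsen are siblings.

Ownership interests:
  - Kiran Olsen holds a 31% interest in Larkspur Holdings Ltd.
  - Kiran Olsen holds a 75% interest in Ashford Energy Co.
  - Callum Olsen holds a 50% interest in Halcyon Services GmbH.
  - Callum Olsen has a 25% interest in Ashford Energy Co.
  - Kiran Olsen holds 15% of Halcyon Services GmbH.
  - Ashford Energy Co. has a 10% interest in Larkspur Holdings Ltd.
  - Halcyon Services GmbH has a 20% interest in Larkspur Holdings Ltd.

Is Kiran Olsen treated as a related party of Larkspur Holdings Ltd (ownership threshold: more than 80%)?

No

By sibling attribution (R1), Kiran Olsen is treated as also owning Callum Olsen's interest in Halcyon Services GmbH, giving 15% + 50% = 65%.
By sibling attribution (R1), Kiran Olsen is treated as also owning Callum Olsen's interest in Ashford Energy Co, giving 75% + 25% = 100%.
Chain via Halcyon Services GmbH (R2): 65% × 20% = 13% of Larkspur Holdings Ltd.
Chain via Ashford Energy Co. (R2): 100% × 10% = 10% of Larkspur Holdings Ltd.
Direct interest in Larkspur Holdings Ltd: 31%.
Aggregating (R3): 13% + 10% + 31% = 54%.
54% does not exceed the 80% threshold, so Kiran is not a related party to Larkspur Holdings Ltd.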